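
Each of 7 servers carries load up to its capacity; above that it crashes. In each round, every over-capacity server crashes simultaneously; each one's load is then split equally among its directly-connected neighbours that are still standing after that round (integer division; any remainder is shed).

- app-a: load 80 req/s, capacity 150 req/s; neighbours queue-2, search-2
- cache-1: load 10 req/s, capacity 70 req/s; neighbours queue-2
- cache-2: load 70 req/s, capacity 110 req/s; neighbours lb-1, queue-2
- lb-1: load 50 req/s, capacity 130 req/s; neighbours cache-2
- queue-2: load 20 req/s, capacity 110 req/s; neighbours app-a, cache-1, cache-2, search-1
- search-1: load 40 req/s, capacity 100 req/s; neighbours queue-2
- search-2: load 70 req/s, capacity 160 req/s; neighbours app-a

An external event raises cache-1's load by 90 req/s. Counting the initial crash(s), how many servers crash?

Round 1 — cache-1 at 100 > 70. cache-1 crashes.
  cache-1 sheds 100 req/s to queue-2: 100 each.
    queue-2: 20+100 = 120 > 110
Round 2 — queue-2 crashes.
  queue-2 sheds 120 req/s to app-a, cache-2, search-1: 40 each.
    app-a: 80+40 = 120 ≤ 150
    cache-2: 70+40 = 110 ≤ 110
    search-1: 40+40 = 80 ≤ 100
No further crashes.

2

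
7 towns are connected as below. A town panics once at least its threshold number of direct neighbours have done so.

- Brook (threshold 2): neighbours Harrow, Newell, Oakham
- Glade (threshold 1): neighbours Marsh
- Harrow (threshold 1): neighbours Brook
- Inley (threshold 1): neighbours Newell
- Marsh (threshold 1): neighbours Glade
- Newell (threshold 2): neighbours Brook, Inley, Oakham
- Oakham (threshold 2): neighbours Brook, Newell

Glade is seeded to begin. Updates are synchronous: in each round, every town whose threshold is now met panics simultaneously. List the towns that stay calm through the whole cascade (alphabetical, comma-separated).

Brook, Harrow, Inley, Newell, Oakham

Round 1 — Glade panics (initial).
Round 2 — checking thresholds:
  Marsh: 1 of 1 neighbours ≥ 1, panics.
Round 3 — no new panics; cascade stops.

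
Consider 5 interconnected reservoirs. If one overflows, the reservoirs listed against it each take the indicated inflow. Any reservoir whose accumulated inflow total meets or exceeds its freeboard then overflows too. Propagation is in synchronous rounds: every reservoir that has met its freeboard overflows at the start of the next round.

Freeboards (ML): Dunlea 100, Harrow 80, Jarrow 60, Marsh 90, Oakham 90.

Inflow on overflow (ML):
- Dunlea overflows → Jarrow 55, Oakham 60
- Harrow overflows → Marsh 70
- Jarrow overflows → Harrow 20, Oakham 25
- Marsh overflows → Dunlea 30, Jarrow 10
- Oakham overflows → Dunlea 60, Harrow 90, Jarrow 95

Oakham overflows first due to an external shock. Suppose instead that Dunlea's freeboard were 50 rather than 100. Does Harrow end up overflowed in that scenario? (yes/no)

yes

With Dunlea's freeboard at 50:
Round 1 — Oakham overflows (initial).
  Dunlea: +60 → 60 ≥ 50
  Harrow: +90 → 90 ≥ 80
  Jarrow: +95 → 95 ≥ 60
Round 2 — Dunlea, Harrow, Jarrow overflow.
  Marsh: +70 → 70 < 90
No further overflows.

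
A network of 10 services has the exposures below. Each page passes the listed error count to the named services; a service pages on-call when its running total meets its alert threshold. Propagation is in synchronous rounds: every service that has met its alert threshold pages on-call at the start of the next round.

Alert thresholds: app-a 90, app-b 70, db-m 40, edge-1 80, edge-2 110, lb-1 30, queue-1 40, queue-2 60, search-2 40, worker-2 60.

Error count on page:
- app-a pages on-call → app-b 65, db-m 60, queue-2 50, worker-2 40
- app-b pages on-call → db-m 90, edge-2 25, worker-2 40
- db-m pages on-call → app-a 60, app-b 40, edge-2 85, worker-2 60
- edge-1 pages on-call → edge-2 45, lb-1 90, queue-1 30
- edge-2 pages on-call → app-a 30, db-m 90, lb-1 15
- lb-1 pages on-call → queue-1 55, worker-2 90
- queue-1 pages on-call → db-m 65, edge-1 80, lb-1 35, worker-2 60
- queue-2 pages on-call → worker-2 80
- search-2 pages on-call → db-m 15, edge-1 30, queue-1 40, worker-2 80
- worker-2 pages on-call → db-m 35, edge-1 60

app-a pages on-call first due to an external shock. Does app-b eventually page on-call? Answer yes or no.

yes

Round 1 — app-a pages on-call (initial).
  app-b: +65 → 65 < 70
  db-m: +60 → 60 ≥ 40
  queue-2: +50 → 50 < 60
  worker-2: +40 → 40 < 60
Round 2 — db-m pages on-call.
  app-b: +40 → 105 ≥ 70
  edge-2: +85 → 85 < 110
  worker-2: +60 → 100 ≥ 60
Round 3 — app-b, worker-2 page on-call.
  edge-1: +60 → 60 < 80
  edge-2: +25 → 110 ≥ 110
Round 4 — edge-2 pages on-call.
  lb-1: +15 → 15 < 30
No further pages.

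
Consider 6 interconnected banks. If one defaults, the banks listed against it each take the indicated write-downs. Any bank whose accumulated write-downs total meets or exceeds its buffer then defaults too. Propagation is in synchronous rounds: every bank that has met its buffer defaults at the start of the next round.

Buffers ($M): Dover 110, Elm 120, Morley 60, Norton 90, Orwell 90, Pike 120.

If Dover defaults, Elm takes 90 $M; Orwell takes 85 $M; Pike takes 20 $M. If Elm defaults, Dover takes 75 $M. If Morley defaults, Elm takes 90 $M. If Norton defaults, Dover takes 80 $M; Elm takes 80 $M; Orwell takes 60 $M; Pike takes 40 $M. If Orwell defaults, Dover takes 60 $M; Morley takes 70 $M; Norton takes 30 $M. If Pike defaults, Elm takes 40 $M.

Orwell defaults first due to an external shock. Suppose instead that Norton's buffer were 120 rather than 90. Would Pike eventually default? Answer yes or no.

no

With Norton's buffer at 120:
Round 1 — Orwell defaults (initial).
  Dover: +60 → 60 < 110
  Morley: +70 → 70 ≥ 60
  Norton: +30 → 30 < 120
Round 2 — Morley defaults.
  Elm: +90 → 90 < 120
No further defaults.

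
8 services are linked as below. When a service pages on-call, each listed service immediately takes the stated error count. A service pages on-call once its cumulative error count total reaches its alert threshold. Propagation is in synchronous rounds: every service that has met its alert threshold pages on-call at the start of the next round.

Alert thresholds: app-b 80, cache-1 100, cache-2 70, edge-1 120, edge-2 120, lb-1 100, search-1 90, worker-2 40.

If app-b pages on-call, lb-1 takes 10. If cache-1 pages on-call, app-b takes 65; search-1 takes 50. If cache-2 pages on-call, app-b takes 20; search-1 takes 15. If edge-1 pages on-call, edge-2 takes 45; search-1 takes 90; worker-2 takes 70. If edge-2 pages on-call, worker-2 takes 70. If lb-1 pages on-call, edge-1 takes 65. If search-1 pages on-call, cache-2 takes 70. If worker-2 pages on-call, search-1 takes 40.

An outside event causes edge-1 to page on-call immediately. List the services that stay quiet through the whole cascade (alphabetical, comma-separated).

Round 1 — edge-1 pages on-call (initial).
  edge-2: +45 → 45 < 120
  search-1: +90 → 90 ≥ 90
  worker-2: +70 → 70 ≥ 40
Round 2 — search-1, worker-2 page on-call.
  cache-2: +70 → 70 ≥ 70
Round 3 — cache-2 pages on-call.
  app-b: +20 → 20 < 80
No further pages.

app-b, cache-1, edge-2, lb-1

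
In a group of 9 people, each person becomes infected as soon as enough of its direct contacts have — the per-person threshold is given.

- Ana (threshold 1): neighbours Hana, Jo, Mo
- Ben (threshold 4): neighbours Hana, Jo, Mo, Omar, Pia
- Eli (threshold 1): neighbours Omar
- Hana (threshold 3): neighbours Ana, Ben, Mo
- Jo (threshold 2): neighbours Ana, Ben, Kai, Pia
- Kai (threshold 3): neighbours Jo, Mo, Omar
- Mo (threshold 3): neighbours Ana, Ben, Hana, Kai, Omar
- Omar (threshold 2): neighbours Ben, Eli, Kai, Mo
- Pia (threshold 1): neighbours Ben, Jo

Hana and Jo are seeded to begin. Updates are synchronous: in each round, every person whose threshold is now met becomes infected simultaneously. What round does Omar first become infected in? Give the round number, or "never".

never

Round 1 — Hana, Jo become infected (initial).
Round 2 — checking thresholds:
  Ana: 2 of 3 neighbours ≥ 1, becomes infected.
  Ben: 2 of 5 neighbours < 4, holds.
  Kai: 1 of 3 neighbours < 3, holds.
  Mo: 1 of 5 neighbours < 3, holds.
  Pia: 1 of 2 neighbours ≥ 1, becomes infected.
Round 3 — no new infections; cascade stops.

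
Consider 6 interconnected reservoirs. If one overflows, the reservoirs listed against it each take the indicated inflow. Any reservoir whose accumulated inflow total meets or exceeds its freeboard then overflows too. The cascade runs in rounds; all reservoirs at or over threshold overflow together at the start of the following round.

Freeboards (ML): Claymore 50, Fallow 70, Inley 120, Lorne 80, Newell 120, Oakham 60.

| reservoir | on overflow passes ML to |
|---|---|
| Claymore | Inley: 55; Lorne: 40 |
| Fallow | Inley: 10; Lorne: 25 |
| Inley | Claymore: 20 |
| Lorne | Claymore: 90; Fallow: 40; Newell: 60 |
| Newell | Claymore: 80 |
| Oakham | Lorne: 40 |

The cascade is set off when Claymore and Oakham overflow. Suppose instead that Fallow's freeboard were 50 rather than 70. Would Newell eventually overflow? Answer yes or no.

no

With Fallow's freeboard at 50:
Round 1 — Claymore, Oakham overflow (initial).
  Inley: +55 → 55 < 120
  Lorne: +40+40 → 80 ≥ 80
Round 2 — Lorne overflows.
  Fallow: +40 → 40 < 50
  Newell: +60 → 60 < 120
No further overflows.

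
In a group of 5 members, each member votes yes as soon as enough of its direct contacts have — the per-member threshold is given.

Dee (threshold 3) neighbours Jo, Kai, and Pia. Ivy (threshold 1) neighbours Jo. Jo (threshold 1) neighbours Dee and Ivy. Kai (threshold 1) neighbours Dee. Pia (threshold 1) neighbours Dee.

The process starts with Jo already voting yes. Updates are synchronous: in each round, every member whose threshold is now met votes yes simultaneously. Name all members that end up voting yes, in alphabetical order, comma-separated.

Ivy, Jo

Round 1 — Jo votes yes (initial).
Round 2 — checking thresholds:
  Dee: 1 of 3 neighbours < 3, below threshold.
  Ivy: 1 of 1 neighbours ≥ 1, votes yes.
Round 3 — no new yes votes; cascade stops.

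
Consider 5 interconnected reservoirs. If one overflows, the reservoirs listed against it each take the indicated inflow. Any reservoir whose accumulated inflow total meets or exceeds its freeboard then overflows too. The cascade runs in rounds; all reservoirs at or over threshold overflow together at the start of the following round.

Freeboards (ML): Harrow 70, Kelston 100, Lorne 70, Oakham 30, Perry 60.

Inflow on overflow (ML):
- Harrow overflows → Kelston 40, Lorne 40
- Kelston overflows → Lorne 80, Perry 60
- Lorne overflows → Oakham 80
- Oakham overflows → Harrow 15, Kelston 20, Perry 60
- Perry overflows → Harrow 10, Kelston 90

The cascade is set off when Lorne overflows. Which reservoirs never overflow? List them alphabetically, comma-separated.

Harrow

Round 1 — Lorne overflows (initial).
  Oakham: +80 → 80 ≥ 30
Round 2 — Oakham overflows.
  Harrow: +15 → 15 < 70
  Kelston: +20 → 20 < 100
  Perry: +60 → 60 ≥ 60
Round 3 — Perry overflows.
  Harrow: +10 → 25 < 70
  Kelston: +90 → 110 ≥ 100
Round 4 — Kelston overflows.
No further overflows.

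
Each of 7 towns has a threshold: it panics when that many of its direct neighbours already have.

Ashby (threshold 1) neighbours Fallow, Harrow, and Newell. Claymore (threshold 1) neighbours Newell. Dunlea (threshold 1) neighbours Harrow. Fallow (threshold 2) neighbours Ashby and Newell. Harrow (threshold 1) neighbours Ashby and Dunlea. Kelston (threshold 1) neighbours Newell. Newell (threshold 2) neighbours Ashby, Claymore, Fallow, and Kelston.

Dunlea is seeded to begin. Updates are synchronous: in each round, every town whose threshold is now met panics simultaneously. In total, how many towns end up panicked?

Round 1 — Dunlea panics (initial).
Round 2 — checking thresholds:
  Harrow: 1 of 2 neighbours ≥ 1, panics.
Round 3 — checking thresholds:
  Ashby: 1 of 3 neighbours ≥ 1, panics.
Round 4 — no new panics; cascade stops.

3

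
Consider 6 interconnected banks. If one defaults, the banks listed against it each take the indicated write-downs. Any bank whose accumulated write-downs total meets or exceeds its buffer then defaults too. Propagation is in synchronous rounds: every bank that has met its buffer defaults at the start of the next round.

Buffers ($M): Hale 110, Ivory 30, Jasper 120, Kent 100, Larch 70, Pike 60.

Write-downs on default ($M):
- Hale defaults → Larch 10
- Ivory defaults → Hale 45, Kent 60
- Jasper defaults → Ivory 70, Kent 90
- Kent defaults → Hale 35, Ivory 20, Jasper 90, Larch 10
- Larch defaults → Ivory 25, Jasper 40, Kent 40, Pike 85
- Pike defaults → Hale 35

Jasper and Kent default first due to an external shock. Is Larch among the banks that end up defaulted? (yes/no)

Round 1 — Jasper, Kent default (initial).
  Hale: +35 → 35 < 110
  Ivory: +70+20 → 90 ≥ 30
  Larch: +10 → 10 < 70
Round 2 — Ivory defaults.
  Hale: +45 → 80 < 110
No further defaults.

no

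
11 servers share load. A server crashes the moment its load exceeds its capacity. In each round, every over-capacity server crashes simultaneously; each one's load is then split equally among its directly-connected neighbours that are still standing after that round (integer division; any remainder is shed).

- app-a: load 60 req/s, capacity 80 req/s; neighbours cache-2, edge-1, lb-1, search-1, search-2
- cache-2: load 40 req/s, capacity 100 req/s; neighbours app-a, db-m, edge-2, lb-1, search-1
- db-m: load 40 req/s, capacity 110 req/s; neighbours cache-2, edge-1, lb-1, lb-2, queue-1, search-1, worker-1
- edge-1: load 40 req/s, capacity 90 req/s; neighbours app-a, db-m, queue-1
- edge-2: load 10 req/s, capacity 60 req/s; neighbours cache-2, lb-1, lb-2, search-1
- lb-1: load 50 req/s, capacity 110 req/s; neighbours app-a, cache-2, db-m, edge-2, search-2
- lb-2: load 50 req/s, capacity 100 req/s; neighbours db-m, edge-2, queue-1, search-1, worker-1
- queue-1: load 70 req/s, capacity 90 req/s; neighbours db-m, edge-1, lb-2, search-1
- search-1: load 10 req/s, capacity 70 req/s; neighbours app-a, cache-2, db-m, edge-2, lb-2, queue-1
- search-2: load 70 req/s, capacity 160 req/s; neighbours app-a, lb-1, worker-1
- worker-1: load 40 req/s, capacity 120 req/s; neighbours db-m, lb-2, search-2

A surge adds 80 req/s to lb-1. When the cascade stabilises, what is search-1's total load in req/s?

31

Round 1 — lb-1 at 130 > 110. lb-1 crashes.
  lb-1 sheds 130 req/s to app-a, cache-2, db-m, edge-2, search-2: 26 each.
    app-a: 60+26 = 86 > 80
    cache-2: 40+26 = 66 ≤ 100
    db-m: 40+26 = 66 ≤ 110
    edge-2: 10+26 = 36 ≤ 60
    search-2: 70+26 = 96 ≤ 160
Round 2 — app-a crashes.
  app-a sheds 86 req/s to cache-2, edge-1, search-1, search-2: 21 each (2 lost).
    cache-2: 66+21 = 87 ≤ 100
    edge-1: 40+21 = 61 ≤ 90
    search-1: 10+21 = 31 ≤ 70
    search-2: 96+21 = 117 ≤ 160
No further crashes.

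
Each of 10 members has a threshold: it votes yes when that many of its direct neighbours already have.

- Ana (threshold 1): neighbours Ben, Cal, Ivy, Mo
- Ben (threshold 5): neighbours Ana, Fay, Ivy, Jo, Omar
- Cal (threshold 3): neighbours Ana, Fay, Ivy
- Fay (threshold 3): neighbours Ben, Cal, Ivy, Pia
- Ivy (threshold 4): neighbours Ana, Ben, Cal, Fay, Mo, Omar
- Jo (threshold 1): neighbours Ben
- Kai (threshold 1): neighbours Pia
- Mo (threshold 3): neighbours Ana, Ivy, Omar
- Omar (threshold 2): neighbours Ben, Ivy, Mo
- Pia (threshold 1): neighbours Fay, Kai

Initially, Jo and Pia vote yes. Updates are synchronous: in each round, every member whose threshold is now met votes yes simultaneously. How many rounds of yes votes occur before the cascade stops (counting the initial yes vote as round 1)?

Round 1 — Jo, Pia vote yes (initial).
Round 2 — checking thresholds:
  Ben: 1 of 5 neighbours < 5, below threshold.
  Fay: 1 of 4 neighbours < 3, below threshold.
  Kai: 1 of 1 neighbours ≥ 1, votes yes.
Round 3 — no new yes votes; cascade stops.

2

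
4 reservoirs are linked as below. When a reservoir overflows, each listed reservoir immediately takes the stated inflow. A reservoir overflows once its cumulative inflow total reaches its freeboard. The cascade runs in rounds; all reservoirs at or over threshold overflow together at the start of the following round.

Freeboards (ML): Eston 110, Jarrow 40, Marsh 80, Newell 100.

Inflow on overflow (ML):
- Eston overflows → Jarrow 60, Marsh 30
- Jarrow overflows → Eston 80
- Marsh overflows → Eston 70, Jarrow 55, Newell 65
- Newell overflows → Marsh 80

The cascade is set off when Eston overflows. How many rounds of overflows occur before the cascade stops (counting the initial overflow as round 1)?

Round 1 — Eston overflows (initial).
  Jarrow: +60 → 60 ≥ 40
  Marsh: +30 → 30 < 80
Round 2 — Jarrow overflows.
No further overflows.

2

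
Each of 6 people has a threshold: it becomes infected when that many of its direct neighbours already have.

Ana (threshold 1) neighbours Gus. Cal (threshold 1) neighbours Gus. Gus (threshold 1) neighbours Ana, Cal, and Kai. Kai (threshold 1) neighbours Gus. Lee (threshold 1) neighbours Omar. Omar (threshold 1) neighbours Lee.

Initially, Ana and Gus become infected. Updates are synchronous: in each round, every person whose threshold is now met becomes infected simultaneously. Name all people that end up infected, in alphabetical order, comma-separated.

Round 1 — Ana, Gus become infected (initial).
Round 2 — checking thresholds:
  Cal: 1 of 1 neighbours ≥ 1, becomes infected.
  Kai: 1 of 1 neighbours ≥ 1, becomes infected.
Round 3 — no new infections; cascade stops.

Ana, Cal, Gus, Kai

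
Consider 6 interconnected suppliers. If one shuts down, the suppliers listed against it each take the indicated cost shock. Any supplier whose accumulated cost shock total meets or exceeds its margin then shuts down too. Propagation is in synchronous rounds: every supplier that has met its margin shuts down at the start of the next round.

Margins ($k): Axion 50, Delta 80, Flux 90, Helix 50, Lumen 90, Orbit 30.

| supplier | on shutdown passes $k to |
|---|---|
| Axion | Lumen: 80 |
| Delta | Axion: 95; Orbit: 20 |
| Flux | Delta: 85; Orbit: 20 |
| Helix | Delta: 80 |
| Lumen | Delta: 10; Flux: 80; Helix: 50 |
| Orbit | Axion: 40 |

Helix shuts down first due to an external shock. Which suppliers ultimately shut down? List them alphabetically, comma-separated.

Axion, Delta, Helix

Round 1 — Helix shuts down (initial).
  Delta: +80 → 80 ≥ 80
Round 2 — Delta shuts down.
  Axion: +95 → 95 ≥ 50
  Orbit: +20 → 20 < 30
Round 3 — Axion shuts down.
  Lumen: +80 → 80 < 90
No further shutdowns.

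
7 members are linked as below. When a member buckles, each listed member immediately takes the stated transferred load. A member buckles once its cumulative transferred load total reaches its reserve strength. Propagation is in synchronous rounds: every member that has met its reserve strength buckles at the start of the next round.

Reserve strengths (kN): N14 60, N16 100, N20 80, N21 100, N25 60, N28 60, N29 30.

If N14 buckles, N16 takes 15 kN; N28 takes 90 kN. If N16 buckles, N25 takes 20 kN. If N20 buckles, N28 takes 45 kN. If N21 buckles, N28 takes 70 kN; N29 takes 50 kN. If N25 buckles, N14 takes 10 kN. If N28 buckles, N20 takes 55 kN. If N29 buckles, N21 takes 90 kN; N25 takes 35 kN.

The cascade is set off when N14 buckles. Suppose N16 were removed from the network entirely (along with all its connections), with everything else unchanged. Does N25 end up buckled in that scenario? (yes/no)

no

With N16 removed:
Round 1 — N14 buckles (initial).
  N28: +90 → 90 ≥ 60
Round 2 — N28 buckles.
  N20: +55 → 55 < 80
No further bucklings.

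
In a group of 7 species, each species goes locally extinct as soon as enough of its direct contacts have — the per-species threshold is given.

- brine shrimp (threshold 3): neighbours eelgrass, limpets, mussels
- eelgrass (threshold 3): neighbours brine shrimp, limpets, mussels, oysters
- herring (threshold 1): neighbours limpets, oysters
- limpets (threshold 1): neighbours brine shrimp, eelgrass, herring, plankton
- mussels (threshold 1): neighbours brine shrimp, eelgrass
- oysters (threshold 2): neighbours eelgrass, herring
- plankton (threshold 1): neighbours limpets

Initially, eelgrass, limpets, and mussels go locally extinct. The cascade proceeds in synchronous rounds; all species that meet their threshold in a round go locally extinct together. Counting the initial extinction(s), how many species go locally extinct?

7

Round 1 — eelgrass, limpets, mussels go locally extinct (initial).
Round 2 — checking thresholds:
  brine shrimp: 3 of 3 neighbours ≥ 3, goes locally extinct.
  herring: 1 of 2 neighbours ≥ 1, goes locally extinct.
  oysters: 1 of 2 neighbours < 2, below threshold.
  plankton: 1 of 1 neighbours ≥ 1, goes locally extinct.
Round 3 — checking thresholds:
  oysters: 2 of 2 neighbours ≥ 2, goes locally extinct.
Round 4 — no new extinctions; cascade stops.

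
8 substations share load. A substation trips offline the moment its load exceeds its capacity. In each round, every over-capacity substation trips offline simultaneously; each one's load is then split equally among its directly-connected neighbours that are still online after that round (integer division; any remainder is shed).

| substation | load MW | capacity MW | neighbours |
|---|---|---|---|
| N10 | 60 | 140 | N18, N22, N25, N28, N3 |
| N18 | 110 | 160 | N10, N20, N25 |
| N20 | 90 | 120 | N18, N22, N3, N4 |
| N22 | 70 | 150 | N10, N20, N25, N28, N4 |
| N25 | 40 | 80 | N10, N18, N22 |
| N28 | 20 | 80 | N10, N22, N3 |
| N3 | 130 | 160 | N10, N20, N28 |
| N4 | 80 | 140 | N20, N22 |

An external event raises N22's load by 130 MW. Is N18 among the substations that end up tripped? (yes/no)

Round 1 — N22 at 200 > 150. N22 trips offline.
  N22 sheds 200 MW to N10, N20, N25, N28, N4: 40 each.
    N10: 60+40 = 100 ≤ 140
    N20: 90+40 = 130 > 120
    N25: 40+40 = 80 ≤ 80
    N28: 20+40 = 60 ≤ 80
    N4: 80+40 = 120 ≤ 140
Round 2 — N20 trips offline.
  N20 sheds 130 MW to N18, N3, N4: 43 each (1 lost).
    N18: 110+43 = 153 ≤ 160
    N3: 130+43 = 173 > 160
    N4: 120+43 = 163 > 140
Round 3 — N3, N4 trip offline.
  N3 sheds 173 MW to N10, N28: 86 each (1 lost).
    N10: 100+86 = 186 > 140
    N28: 60+86 = 146 > 80
  N4 sheds 163 MW: no online neighbours, lost.
Round 4 — N10, N28 trip offline.
  N10 sheds 186 MW to N18, N25: 93 each.
    N18: 153+93 = 246 > 160
    N25: 80+93 = 173 > 80
  N28 sheds 146 MW: no online neighbours, lost.
Round 5 — N18, N25 trip offline.
  N18 sheds 246 MW: no online neighbours, lost.
  N25 sheds 173 MW: no online neighbours, lost.
No further trips.

yes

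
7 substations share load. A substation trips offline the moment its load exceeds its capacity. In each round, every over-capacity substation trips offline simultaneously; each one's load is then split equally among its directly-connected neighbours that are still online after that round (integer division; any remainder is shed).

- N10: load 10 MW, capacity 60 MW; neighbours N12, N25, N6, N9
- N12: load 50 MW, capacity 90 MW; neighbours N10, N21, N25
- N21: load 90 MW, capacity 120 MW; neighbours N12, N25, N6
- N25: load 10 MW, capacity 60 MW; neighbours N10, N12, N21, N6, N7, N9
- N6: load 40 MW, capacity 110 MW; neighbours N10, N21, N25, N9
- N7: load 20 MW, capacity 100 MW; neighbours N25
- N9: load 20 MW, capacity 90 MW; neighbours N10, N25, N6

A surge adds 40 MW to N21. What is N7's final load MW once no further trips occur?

44

Round 1 — N21 at 130 > 120. N21 trips offline.
  N21 sheds 130 MW to N12, N25, N6: 43 each (1 lost).
    N12: 50+43 = 93 > 90
    N25: 10+43 = 53 ≤ 60
    N6: 40+43 = 83 ≤ 110
Round 2 — N12 trips offline.
  N12 sheds 93 MW to N10, N25: 46 each (1 lost).
    N10: 10+46 = 56 ≤ 60
    N25: 53+46 = 99 > 60
Round 3 — N25 trips offline.
  N25 sheds 99 MW to N10, N6, N7, N9: 24 each (3 lost).
    N10: 56+24 = 80 > 60
    N6: 83+24 = 107 ≤ 110
    N7: 20+24 = 44 ≤ 100
    N9: 20+24 = 44 ≤ 90
Round 4 — N10 trips offline.
  N10 sheds 80 MW to N6, N9: 40 each.
    N6: 107+40 = 147 > 110
    N9: 44+40 = 84 ≤ 90
Round 5 — N6 trips offline.
  N6 sheds 147 MW to N9: 147 each.
    N9: 84+147 = 231 > 90
Round 6 — N9 trips offline.
  N9 sheds 231 MW: no online neighbours, lost.
No further trips.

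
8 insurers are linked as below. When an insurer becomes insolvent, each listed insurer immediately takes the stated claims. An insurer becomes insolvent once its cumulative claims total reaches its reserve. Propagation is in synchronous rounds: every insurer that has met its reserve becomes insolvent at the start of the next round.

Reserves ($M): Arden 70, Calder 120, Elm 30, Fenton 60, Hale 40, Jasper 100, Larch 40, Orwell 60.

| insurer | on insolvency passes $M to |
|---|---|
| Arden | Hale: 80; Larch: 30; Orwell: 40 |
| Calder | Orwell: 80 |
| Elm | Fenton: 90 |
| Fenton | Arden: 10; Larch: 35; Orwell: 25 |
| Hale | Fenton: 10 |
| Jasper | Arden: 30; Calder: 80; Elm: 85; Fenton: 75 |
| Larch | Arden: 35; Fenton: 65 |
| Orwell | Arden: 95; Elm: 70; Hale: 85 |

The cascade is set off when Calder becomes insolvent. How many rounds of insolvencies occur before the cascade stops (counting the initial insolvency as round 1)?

Round 1 — Calder becomes insolvent (initial).
  Orwell: +80 → 80 ≥ 60
Round 2 — Orwell becomes insolvent.
  Arden: +95 → 95 ≥ 70
  Elm: +70 → 70 ≥ 30
  Hale: +85 → 85 ≥ 40
Round 3 — Arden, Elm, Hale become insolvent.
  Fenton: +90+10 → 100 ≥ 60
  Larch: +30 → 30 < 40
Round 4 — Fenton becomes insolvent.
  Larch: +35 → 65 ≥ 40
Round 5 — Larch becomes insolvent.
No further insolvencies.

5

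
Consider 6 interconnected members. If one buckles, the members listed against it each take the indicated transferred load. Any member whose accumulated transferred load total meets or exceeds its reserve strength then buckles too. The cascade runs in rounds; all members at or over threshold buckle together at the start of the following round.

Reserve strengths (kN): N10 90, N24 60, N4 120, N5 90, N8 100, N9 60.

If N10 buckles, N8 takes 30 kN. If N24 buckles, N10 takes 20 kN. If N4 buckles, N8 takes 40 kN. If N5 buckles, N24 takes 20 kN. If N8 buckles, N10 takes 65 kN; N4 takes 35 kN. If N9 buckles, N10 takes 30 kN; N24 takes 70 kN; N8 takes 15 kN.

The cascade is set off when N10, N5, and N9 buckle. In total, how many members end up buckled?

Round 1 — N10, N5, N9 buckle (initial).
  N24: +20+70 → 90 ≥ 60
  N8: +30+15 → 45 < 100
Round 2 — N24 buckles.
No further bucklings.

4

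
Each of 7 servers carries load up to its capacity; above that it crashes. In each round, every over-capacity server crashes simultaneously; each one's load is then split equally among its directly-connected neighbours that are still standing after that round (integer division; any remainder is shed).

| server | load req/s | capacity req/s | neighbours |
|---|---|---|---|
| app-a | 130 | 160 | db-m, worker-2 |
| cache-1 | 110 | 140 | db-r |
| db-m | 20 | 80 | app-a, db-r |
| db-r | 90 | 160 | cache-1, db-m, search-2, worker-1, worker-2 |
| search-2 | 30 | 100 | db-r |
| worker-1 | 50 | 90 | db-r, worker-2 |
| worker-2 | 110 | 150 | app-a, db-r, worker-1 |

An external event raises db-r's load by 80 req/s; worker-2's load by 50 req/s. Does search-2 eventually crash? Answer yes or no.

no

Round 1 — db-r at 170 > 160; worker-2 at 160 > 150. db-r, worker-2 crash.
  db-r sheds 170 req/s to cache-1, db-m, search-2, worker-1: 42 each (2 lost).
    cache-1: 110+42 = 152 > 140
    db-m: 20+42 = 62 ≤ 80
    search-2: 30+42 = 72 ≤ 100
    worker-1: 50+42 = 92 > 90
  worker-2 sheds 160 req/s to app-a, worker-1: 80 each.
    app-a: 130+80 = 210 > 160
    worker-1: 92+80 = 172 > 90
Round 2 — app-a, cache-1, worker-1 crash.
  app-a sheds 210 req/s to db-m: 210 each.
    db-m: 62+210 = 272 > 80
  cache-1 sheds 152 req/s: no online neighbours, lost.
  worker-1 sheds 172 req/s: no online neighbours, lost.
Round 3 — db-m crashes.
  db-m sheds 272 req/s: no online neighbours, lost.
No further crashes.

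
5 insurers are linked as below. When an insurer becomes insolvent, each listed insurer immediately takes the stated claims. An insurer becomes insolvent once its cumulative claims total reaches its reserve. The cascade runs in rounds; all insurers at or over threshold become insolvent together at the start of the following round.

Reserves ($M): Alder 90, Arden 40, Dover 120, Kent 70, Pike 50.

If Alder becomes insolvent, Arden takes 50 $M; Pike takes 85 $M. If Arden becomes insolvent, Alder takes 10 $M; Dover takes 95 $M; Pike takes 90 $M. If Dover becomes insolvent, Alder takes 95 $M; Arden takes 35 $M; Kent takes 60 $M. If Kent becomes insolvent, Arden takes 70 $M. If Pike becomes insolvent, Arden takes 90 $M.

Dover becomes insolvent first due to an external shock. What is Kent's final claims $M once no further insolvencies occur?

Round 1 — Dover becomes insolvent (initial).
  Alder: +95 → 95 ≥ 90
  Arden: +35 → 35 < 40
  Kent: +60 → 60 < 70
Round 2 — Alder becomes insolvent.
  Arden: +50 → 85 ≥ 40
  Pike: +85 → 85 ≥ 50
Round 3 — Arden, Pike become insolvent.
No further insolvencies.

60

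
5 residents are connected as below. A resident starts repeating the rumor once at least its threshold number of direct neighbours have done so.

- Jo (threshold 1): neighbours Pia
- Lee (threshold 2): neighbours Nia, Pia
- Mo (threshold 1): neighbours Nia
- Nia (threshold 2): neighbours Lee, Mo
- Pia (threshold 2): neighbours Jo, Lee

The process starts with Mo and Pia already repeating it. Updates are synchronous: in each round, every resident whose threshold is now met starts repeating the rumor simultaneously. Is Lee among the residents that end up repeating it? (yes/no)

no

Round 1 — Mo, Pia start repeating the rumor (initial).
Round 2 — checking thresholds:
  Jo: 1 of 1 neighbours ≥ 1, starts repeating the rumor.
  Lee: 1 of 2 neighbours < 2, not yet.
  Nia: 1 of 2 neighbours < 2, not yet.
Round 3 — no new spreads; cascade stops.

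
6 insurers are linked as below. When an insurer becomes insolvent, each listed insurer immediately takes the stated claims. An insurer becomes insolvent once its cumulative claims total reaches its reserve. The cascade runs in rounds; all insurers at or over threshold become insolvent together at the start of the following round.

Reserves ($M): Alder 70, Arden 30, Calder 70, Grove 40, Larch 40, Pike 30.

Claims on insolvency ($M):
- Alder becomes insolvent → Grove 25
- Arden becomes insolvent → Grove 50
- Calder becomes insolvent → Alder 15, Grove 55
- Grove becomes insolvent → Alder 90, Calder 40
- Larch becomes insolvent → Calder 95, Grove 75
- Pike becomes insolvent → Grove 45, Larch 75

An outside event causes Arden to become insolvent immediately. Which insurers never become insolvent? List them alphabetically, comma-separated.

Round 1 — Arden becomes insolvent (initial).
  Grove: +50 → 50 ≥ 40
Round 2 — Grove becomes insolvent.
  Alder: +90 → 90 ≥ 70
  Calder: +40 → 40 < 70
Round 3 — Alder becomes insolvent.
No further insolvencies.

Calder, Larch, Pike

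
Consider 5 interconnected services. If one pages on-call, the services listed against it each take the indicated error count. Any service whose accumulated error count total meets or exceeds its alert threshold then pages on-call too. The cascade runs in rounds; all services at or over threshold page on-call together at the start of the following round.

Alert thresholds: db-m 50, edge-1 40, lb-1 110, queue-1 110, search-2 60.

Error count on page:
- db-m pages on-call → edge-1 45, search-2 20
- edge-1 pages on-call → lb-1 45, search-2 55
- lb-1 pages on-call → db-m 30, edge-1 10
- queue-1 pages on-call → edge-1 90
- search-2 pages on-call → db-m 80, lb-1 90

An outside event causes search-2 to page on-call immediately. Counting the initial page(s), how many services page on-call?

Round 1 — search-2 pages on-call (initial).
  db-m: +80 → 80 ≥ 50
  lb-1: +90 → 90 < 110
Round 2 — db-m pages on-call.
  edge-1: +45 → 45 ≥ 40
Round 3 — edge-1 pages on-call.
  lb-1: +45 → 135 ≥ 110
Round 4 — lb-1 pages on-call.
No further pages.

4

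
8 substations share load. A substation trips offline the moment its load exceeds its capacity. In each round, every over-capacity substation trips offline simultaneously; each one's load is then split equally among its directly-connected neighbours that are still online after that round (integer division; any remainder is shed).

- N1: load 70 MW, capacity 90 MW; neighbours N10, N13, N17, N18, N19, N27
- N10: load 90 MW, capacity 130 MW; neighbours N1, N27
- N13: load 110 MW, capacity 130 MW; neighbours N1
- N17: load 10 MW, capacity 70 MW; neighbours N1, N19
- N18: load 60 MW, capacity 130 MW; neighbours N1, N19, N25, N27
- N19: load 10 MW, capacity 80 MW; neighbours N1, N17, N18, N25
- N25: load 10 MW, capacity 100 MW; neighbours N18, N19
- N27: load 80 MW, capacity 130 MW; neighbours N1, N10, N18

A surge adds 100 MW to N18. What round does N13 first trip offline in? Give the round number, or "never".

3

Round 1 — N18 at 160 > 130. N18 trips offline.
  N18 sheds 160 MW to N1, N19, N25, N27: 40 each.
    N1: 70+40 = 110 > 90
    N19: 10+40 = 50 ≤ 80
    N25: 10+40 = 50 ≤ 100
    N27: 80+40 = 120 ≤ 130
Round 2 — N1 trips offline.
  N1 sheds 110 MW to N10, N13, N17, N19, N27: 22 each.
    N10: 90+22 = 112 ≤ 130
    N13: 110+22 = 132 > 130
    N17: 10+22 = 32 ≤ 70
    N19: 50+22 = 72 ≤ 80
    N27: 120+22 = 142 > 130
Round 3 — N13, N27 trip offline.
  N13 sheds 132 MW: no online neighbours, lost.
  N27 sheds 142 MW to N10: 142 each.
    N10: 112+142 = 254 > 130
Round 4 — N10 trips offline.
  N10 sheds 254 MW: no online neighbours, lost.
No further trips.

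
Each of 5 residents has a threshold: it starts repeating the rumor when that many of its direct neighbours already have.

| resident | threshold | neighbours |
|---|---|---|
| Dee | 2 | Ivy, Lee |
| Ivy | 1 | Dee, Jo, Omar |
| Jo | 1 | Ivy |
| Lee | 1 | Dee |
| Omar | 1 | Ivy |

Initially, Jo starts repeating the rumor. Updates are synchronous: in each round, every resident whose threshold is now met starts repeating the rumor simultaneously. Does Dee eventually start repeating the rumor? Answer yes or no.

Round 1 — Jo starts repeating the rumor (initial).
Round 2 — checking thresholds:
  Ivy: 1 of 3 neighbours ≥ 1, starts repeating the rumor.
Round 3 — checking thresholds:
  Dee: 1 of 2 neighbours < 2, not yet.
  Omar: 1 of 1 neighbours ≥ 1, starts repeating the rumor.
Round 4 — no new spreads; cascade stops.

no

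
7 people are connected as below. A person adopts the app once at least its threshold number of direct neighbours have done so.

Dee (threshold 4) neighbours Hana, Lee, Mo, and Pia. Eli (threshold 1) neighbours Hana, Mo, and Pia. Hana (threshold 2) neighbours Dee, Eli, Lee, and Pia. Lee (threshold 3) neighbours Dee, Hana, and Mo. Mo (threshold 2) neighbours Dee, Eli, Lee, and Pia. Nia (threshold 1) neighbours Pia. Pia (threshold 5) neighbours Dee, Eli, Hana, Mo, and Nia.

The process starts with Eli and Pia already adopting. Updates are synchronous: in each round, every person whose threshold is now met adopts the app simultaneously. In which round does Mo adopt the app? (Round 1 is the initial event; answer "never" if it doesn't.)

2

Round 1 — Eli, Pia adopt the app (initial).
Round 2 — checking thresholds:
  Dee: 1 of 4 neighbours < 4, holds.
  Hana: 2 of 4 neighbours ≥ 2, adopts the app.
  Mo: 2 of 4 neighbours ≥ 2, adopts the app.
  Nia: 1 of 1 neighbours ≥ 1, adopts the app.
Round 3 — no new adoptions; cascade stops.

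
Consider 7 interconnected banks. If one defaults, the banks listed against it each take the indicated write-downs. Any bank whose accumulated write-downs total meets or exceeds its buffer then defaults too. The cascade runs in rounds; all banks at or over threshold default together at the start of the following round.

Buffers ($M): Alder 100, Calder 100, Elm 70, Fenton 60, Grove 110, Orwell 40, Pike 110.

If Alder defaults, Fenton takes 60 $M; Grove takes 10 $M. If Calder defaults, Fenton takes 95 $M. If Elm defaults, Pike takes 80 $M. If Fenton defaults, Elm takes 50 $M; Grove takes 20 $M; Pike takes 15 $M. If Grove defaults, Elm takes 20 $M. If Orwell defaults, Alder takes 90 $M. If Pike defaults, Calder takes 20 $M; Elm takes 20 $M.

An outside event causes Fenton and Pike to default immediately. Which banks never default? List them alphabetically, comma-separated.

Round 1 — Fenton, Pike default (initial).
  Calder: +20 → 20 < 100
  Elm: +50+20 → 70 ≥ 70
  Grove: +20 → 20 < 110
Round 2 — Elm defaults.
No further defaults.

Alder, Calder, Grove, Orwell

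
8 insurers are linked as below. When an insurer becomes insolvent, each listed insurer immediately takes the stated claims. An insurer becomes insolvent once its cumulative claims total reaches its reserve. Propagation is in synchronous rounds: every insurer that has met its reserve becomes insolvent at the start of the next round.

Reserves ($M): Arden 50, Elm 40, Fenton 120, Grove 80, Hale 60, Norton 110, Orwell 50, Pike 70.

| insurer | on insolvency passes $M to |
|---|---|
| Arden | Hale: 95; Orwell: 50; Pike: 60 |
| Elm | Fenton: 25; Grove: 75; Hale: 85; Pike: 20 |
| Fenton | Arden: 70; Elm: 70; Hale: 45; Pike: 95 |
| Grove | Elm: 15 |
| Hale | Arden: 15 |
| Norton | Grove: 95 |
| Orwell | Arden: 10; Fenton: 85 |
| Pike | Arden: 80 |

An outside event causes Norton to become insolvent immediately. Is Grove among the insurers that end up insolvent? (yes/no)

yes

Round 1 — Norton becomes insolvent (initial).
  Grove: +95 → 95 ≥ 80
Round 2 — Grove becomes insolvent.
  Elm: +15 → 15 < 40
No further insolvencies.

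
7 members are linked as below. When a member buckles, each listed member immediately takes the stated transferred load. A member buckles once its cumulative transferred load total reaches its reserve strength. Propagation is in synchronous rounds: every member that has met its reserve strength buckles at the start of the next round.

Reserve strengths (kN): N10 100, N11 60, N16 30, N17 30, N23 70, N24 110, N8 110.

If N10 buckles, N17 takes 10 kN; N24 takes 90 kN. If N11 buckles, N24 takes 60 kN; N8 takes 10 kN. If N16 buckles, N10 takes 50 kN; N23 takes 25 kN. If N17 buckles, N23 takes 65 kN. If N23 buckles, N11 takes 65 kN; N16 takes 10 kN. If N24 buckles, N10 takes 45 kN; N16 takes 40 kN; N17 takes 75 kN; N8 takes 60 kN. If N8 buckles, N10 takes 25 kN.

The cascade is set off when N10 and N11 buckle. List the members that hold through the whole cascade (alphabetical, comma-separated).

Round 1 — N10, N11 buckle (initial).
  N17: +10 → 10 < 30
  N24: +90+60 → 150 ≥ 110
  N8: +10 → 10 < 110
Round 2 — N24 buckles.
  N16: +40 → 40 ≥ 30
  N17: +75 → 85 ≥ 30
  N8: +60 → 70 < 110
Round 3 — N16, N17 buckle.
  N23: +25+65 → 90 ≥ 70
Round 4 — N23 buckles.
No further bucklings.

N8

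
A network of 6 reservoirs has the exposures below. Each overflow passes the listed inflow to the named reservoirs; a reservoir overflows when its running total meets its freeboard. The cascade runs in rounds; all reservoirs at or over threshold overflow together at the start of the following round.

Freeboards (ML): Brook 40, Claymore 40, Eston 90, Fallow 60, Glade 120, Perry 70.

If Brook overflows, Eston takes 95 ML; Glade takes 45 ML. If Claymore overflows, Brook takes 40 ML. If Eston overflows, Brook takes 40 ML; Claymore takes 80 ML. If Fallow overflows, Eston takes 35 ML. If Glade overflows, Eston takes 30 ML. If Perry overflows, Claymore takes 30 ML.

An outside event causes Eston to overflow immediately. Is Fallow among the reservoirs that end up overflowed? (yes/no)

Round 1 — Eston overflows (initial).
  Brook: +40 → 40 ≥ 40
  Claymore: +80 → 80 ≥ 40
Round 2 — Brook, Claymore overflow.
  Glade: +45 → 45 < 120
No further overflows.

no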